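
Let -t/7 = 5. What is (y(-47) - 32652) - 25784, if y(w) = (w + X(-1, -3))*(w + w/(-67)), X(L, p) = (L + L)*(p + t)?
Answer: -4005170/67 ≈ -59779.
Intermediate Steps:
t = -35 (t = -7*5 = -35)
X(L, p) = 2*L*(-35 + p) (X(L, p) = (L + L)*(p - 35) = (2*L)*(-35 + p) = 2*L*(-35 + p))
y(w) = 66*w*(76 + w)/67 (y(w) = (w + 2*(-1)*(-35 - 3))*(w + w/(-67)) = (w + 2*(-1)*(-38))*(w + w*(-1/67)) = (w + 76)*(w - w/67) = (76 + w)*(66*w/67) = 66*w*(76 + w)/67)
(y(-47) - 32652) - 25784 = ((66/67)*(-47)*(76 - 47) - 32652) - 25784 = ((66/67)*(-47)*29 - 32652) - 25784 = (-89958/67 - 32652) - 25784 = -2277642/67 - 25784 = -4005170/67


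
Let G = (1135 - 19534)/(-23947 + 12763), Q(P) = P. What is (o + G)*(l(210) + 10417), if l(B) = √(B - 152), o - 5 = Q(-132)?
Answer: -4868103691/3728 - 467323*√58/3728 ≈ -1.3068e+6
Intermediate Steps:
o = -127 (o = 5 - 132 = -127)
l(B) = √(-152 + B)
G = 6133/3728 (G = -18399/(-11184) = -18399*(-1/11184) = 6133/3728 ≈ 1.6451)
(o + G)*(l(210) + 10417) = (-127 + 6133/3728)*(√(-152 + 210) + 10417) = -467323*(√58 + 10417)/3728 = -467323*(10417 + √58)/3728 = -4868103691/3728 - 467323*√58/3728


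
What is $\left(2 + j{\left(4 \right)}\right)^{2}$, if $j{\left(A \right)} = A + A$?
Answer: $100$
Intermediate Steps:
$j{\left(A \right)} = 2 A$
$\left(2 + j{\left(4 \right)}\right)^{2} = \left(2 + 2 \cdot 4\right)^{2} = \left(2 + 8\right)^{2} = 10^{2} = 100$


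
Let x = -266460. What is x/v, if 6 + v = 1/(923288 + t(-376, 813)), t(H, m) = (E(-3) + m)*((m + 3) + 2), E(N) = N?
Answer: 422570387280/9515207 ≈ 44410.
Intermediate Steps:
t(H, m) = (-3 + m)*(5 + m) (t(H, m) = (-3 + m)*((m + 3) + 2) = (-3 + m)*((3 + m) + 2) = (-3 + m)*(5 + m))
v = -9515207/1585868 (v = -6 + 1/(923288 + (-15 + 813**2 + 2*813)) = -6 + 1/(923288 + (-15 + 660969 + 1626)) = -6 + 1/(923288 + 662580) = -6 + 1/1585868 = -9515207/1585868 ≈ -6.0000)
x/v = -266460/(-9515207/1585868) = -266460*(-1585868/9515207) = 422570387280/9515207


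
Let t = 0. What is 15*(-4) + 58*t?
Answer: -60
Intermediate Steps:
15*(-4) + 58*t = 15*(-4) + 58*0 = -60 + 0 = -60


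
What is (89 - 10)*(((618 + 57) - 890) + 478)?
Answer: 20777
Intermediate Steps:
(89 - 10)*(((618 + 57) - 890) + 478) = 79*((675 - 890) + 478) = 79*(-215 + 478) = 79*263 = 20777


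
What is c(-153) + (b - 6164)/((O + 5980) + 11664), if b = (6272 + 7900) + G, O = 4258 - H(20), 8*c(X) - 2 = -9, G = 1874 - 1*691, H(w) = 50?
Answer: -19859/43704 ≈ -0.45440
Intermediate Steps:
G = 1183 (G = 1874 - 691 = 1183)
c(X) = -7/8 (c(X) = ¼ + (⅛)*(-9) = ¼ - 9/8 = -7/8)
O = 4208 (O = 4258 - 1*50 = 4258 - 50 = 4208)
b = 15355 (b = (6272 + 7900) + 1183 = 14172 + 1183 = 15355)
c(-153) + (b - 6164)/((O + 5980) + 11664) = -7/8 + (15355 - 6164)/((4208 + 5980) + 11664) = -7/8 + 9191/(10188 + 11664) = -7/8 + 9191/21852 = -19859/43704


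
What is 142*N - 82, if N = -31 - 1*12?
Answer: -6188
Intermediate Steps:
N = -43 (N = -31 - 12 = -43)
142*N - 82 = 142*(-43) - 82 = -6106 - 82 = -6188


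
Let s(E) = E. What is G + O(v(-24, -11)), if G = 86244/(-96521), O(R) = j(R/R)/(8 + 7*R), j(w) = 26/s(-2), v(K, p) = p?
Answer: -4696063/6659949 ≈ -0.70512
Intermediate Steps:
j(w) = -13 (j(w) = 26/(-2) = 26*(-½) = -13)
O(R) = -13/(8 + 7*R)
G = -86244/96521 (G = 86244*(-1/96521) = -86244/96521 ≈ -0.89353)
G + O(v(-24, -11)) = -86244/96521 - 13/(8 + 7*(-11)) = -86244/96521 - 13/(8 - 77) = -86244/96521 - 13/(-69) = -86244/96521 - 13*(-1/69) = -86244/96521 + 13/69 = -4696063/6659949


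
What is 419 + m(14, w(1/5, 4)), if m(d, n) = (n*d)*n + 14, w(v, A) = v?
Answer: 10839/25 ≈ 433.56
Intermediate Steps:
m(d, n) = 14 + d*n² (m(d, n) = (d*n)*n + 14 = d*n² + 14 = 14 + d*n²)
419 + m(14, w(1/5, 4)) = 419 + (14 + 14*(1/5)²) = 419 + (14 + 14*(1*(⅕))²) = 419 + (14 + 14*(⅕)²) = 419 + (14 + 14*(1/25)) = 419 + (14 + 14/25) = 419 + 364/25 = 10839/25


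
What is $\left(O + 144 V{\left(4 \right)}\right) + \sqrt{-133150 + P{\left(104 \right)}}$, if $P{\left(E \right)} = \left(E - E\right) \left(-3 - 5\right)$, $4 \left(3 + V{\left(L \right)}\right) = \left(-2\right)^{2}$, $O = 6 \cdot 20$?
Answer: $-168 + 5 i \sqrt{5326} \approx -168.0 + 364.9 i$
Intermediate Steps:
$O = 120$
$V{\left(L \right)} = -2$ ($V{\left(L \right)} = -3 + \frac{\left(-2\right)^{2}}{4} = -3 + \frac{1}{4} \cdot 4 = -3 + 1 = -2$)
$P{\left(E \right)} = 0$ ($P{\left(E \right)} = 0 \left(-8\right) = 0$)
$\left(O + 144 V{\left(4 \right)}\right) + \sqrt{-133150 + P{\left(104 \right)}} = \left(120 + 144 \left(-2\right)\right) + \sqrt{-133150 + 0} = \left(120 - 288\right) + \sqrt{-133150} = -168 + 5 i \sqrt{5326}$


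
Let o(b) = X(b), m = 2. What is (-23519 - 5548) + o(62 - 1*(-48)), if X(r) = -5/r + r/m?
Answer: -638265/22 ≈ -29012.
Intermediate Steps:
X(r) = r/2 - 5/r (X(r) = -5/r + r/2 = r/2 - 5/r)
o(b) = b/2 - 5/b
(-23519 - 5548) + o(62 - 1*(-48)) = (-23519 - 5548) + ((62 - 1*(-48))/2 - 5/(62 - 1*(-48))) = -29067 + ((62 + 48)/2 - 5/(62 + 48)) = -29067 + ((1/2)*110 - 5/110) = -29067 + (55 - 5*1/110) = -29067 + (55 - 1/22) = -29067 + 1209/22 = -638265/22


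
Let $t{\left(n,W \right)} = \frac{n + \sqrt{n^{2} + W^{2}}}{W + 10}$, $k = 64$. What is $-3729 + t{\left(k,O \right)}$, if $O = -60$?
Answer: $- \frac{93257}{25} - \frac{2 \sqrt{481}}{25} \approx -3732.0$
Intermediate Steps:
$t{\left(n,W \right)} = \frac{n + \sqrt{W^{2} + n^{2}}}{10 + W}$
$-3729 + t{\left(k,O \right)} = -3729 + \frac{64 + \sqrt{\left(-60\right)^{2} + 64^{2}}}{10 - 60} = -3729 + \frac{64 + \sqrt{3600 + 4096}}{-50} = -3729 - \frac{64 + \sqrt{7696}}{50} = -3729 - \frac{64 + 4 \sqrt{481}}{50} = -3729 - \left(\frac{32}{25} + \frac{2 \sqrt{481}}{25}\right) = - \frac{93257}{25} - \frac{2 \sqrt{481}}{25}$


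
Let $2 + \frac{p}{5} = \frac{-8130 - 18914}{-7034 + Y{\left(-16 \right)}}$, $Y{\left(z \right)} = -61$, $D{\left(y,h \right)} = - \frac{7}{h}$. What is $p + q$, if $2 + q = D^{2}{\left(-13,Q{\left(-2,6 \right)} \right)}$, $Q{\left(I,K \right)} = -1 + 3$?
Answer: $\frac{109595}{5676} \approx 19.309$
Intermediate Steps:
$Q{\left(I,K \right)} = 2$
$q = \frac{41}{4}$ ($q = -2 + \left(- \frac{7}{2}\right)^{2} = -2 + \frac{49}{4} = \frac{41}{4} \approx 10.25$)
$p = \frac{12854}{1419}$ ($p = -10 + 5 \frac{-8130 - 18914}{-7034 - 61} = -10 + 5 \left(- \frac{27044}{-7095}\right) = -10 + 5 \left(\left(-27044\right) \left(- \frac{1}{7095}\right)\right) = -10 + 5 \cdot \frac{27044}{7095} = -10 + \frac{27044}{1419} = \frac{12854}{1419} \approx 9.0585$)
$p + q = \frac{12854}{1419} + \frac{41}{4} = \frac{109595}{5676}$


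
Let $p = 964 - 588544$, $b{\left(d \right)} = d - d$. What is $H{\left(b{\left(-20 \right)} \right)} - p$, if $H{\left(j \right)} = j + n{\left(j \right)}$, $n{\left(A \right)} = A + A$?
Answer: $587580$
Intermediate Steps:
$n{\left(A \right)} = 2 A$
$b{\left(d \right)} = 0$
$H{\left(j \right)} = 3 j$ ($H{\left(j \right)} = j + 2 j = 3 j$)
$p = -587580$ ($p = 964 - 588544 = -587580$)
$H{\left(b{\left(-20 \right)} \right)} - p = 3 \cdot 0 - -587580 = 0 + 587580 = 587580$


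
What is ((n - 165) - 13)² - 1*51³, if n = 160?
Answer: -132327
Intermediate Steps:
((n - 165) - 13)² - 1*51³ = ((160 - 165) - 13)² - 1*51³ = (-5 - 13)² - 1*132651 = (-18)² - 132651 = 324 - 132651 = -132327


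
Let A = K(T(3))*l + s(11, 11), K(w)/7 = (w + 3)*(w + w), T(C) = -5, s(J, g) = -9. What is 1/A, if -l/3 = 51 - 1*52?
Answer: 1/411 ≈ 0.0024331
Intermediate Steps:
l = 3 (l = -3*(51 - 1*52) = -3*(51 - 52) = -3*(-1) = 3)
K(w) = 14*w*(3 + w) (K(w) = 7*((w + 3)*(w + w)) = 7*((3 + w)*(2*w)) = 7*(2*w*(3 + w)) = 14*w*(3 + w))
A = 411 (A = (14*(-5)*(3 - 5))*3 - 9 = (14*(-5)*(-2))*3 - 9 = 140*3 - 9 = 420 - 9 = 411)
1/A = 1/411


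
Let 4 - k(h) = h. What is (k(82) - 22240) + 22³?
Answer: -11670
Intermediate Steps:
k(h) = 4 - h
(k(82) - 22240) + 22³ = ((4 - 1*82) - 22240) + 22³ = ((4 - 82) - 22240) + 10648 = (-78 - 22240) + 10648 = -22318 + 10648 = -11670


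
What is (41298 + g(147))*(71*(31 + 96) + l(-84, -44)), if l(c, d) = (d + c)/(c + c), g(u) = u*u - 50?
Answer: 11903418661/21 ≈ 5.6683e+8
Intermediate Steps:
g(u) = -50 + u² (g(u) = u² - 50 = -50 + u²)
l(c, d) = (c + d)/(2*c) (l(c, d) = (c + d)/((2*c)) = (c + d)*(1/(2*c)) = (c + d)/(2*c))
(41298 + g(147))*(71*(31 + 96) + l(-84, -44)) = (41298 + (-50 + 147²))*(71*(31 + 96) + (½)*(-84 - 44)/(-84)) = (41298 + (-50 + 21609))*(71*127 + (½)*(-1/84)*(-128)) = (41298 + 21559)*(9017 + 16/21) = 62857*(189373/21) = 11903418661/21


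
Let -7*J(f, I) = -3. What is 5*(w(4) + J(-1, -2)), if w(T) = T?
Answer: 155/7 ≈ 22.143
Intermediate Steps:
J(f, I) = 3/7 (J(f, I) = -1/7*(-3) = 3/7)
5*(w(4) + J(-1, -2)) = 5*(4 + 3/7) = 5*(31/7) = 155/7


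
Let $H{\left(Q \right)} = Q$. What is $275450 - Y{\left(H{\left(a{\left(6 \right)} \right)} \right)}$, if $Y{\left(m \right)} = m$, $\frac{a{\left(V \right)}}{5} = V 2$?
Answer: $275390$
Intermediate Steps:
$a{\left(V \right)} = 10 V$ ($a{\left(V \right)} = 5 V 2 = 5 \cdot 2 V = 10 V$)
$275450 - Y{\left(H{\left(a{\left(6 \right)} \right)} \right)} = 275450 - 10 \cdot 6 = 275450 - 60 = 275390$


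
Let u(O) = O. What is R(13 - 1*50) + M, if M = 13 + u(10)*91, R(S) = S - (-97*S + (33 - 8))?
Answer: -2728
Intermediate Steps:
R(S) = -25 + 98*S (R(S) = S - (-97*S + 25) = S - (25 - 97*S) = S + (-25 + 97*S) = -25 + 98*S)
M = 923 (M = 13 + 10*91 = 13 + 910 = 923)
R(13 - 1*50) + M = (-25 + 98*(13 - 1*50)) + 923 = (-25 + 98*(13 - 50)) + 923 = (-25 + 98*(-37)) + 923 = (-25 - 3626) + 923 = -3651 + 923 = -2728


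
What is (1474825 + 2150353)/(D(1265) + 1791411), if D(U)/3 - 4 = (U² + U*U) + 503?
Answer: 1812589/5697141 ≈ 0.31816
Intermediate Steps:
D(U) = 1521 + 6*U² (D(U) = 12 + 3*((U² + U*U) + 503) = 12 + 3*((U² + U²) + 503) = 12 + 3*(2*U² + 503) = 12 + 3*(503 + 2*U²) = 12 + (1509 + 6*U²) = 1521 + 6*U²)
(1474825 + 2150353)/(D(1265) + 1791411) = (1474825 + 2150353)/((1521 + 6*1265²) + 1791411) = 3625178/((1521 + 6*1600225) + 1791411) = 3625178/((1521 + 9601350) + 1791411) = 3625178/(9602871 + 1791411) = 3625178/11394282 = 3625178*(1/11394282) = 1812589/5697141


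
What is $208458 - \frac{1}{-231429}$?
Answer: $\frac{48243226483}{231429} \approx 2.0846 \cdot 10^{5}$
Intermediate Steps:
$208458 - \frac{1}{-231429} = 208458 - - \frac{1}{231429} = 208458 + \frac{1}{231429} = \frac{48243226483}{231429}$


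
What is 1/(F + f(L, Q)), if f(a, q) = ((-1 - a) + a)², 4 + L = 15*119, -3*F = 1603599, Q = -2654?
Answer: -1/534532 ≈ -1.8708e-6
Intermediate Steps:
F = -534533 (F = -⅓*1603599 = -534533)
L = 1781 (L = -4 + 15*119 = -4 + 1785 = 1781)
f(a, q) = 1 (f(a, q) = (-1)² = 1)
1/(F + f(L, Q)) = 1/(-534533 + 1) = 1/(-534532) = -1/534532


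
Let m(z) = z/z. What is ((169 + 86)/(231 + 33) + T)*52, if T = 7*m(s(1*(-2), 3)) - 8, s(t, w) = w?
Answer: -39/22 ≈ -1.7727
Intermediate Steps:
m(z) = 1
T = -1 (T = 7*1 - 8 = 7 - 8 = -1)
((169 + 86)/(231 + 33) + T)*52 = ((169 + 86)/(231 + 33) - 1)*52 = (255/264 - 1)*52 = (255*(1/264) - 1)*52 = (85/88 - 1)*52 = -3/88*52 = -39/22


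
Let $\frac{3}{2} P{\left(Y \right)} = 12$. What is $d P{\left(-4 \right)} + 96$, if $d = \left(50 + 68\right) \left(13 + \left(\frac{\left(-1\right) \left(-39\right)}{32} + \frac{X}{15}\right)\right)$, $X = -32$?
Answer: $\frac{345139}{30} \approx 11505.0$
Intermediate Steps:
$P{\left(Y \right)} = 8$ ($P{\left(Y \right)} = \frac{2}{3} \cdot 12 = 8$)
$d = \frac{342259}{240}$ ($d = \left(50 + 68\right) \left(13 - \left(\frac{32}{15} - \frac{\left(-1\right) \left(-39\right)}{32}\right)\right) = 118 \left(13 + \left(39 \cdot \frac{1}{32} - \frac{32}{15}\right)\right) = 118 \left(13 + \left(\frac{39}{32} - \frac{32}{15}\right)\right) = 118 \left(13 - \frac{439}{480}\right) = 118 \cdot \frac{5801}{480} = \frac{342259}{240} \approx 1426.1$)
$d P{\left(-4 \right)} + 96 = \frac{342259}{240} \cdot 8 + 96 = \frac{342259}{30} + 96 = \frac{345139}{30}$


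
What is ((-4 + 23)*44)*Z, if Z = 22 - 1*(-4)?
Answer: 21736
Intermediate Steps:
Z = 26 (Z = 22 + 4 = 26)
((-4 + 23)*44)*Z = ((-4 + 23)*44)*26 = (19*44)*26 = 836*26 = 21736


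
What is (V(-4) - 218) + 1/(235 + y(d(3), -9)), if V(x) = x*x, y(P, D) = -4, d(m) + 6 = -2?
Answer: -46661/231 ≈ -202.00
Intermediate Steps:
d(m) = -8 (d(m) = -6 - 2 = -8)
V(x) = x²
(V(-4) - 218) + 1/(235 + y(d(3), -9)) = ((-4)² - 218) + 1/(235 - 4) = (16 - 218) + 1/231 = -202 + 1/231 = -46661/231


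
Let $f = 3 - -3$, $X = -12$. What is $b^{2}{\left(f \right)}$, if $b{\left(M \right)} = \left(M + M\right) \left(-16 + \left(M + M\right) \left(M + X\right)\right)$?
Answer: $1115136$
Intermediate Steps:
$f = 6$ ($f = 3 + 3 = 6$)
$b{\left(M \right)} = 2 M \left(-16 + 2 M \left(-12 + M\right)\right)$ ($b{\left(M \right)} = \left(M + M\right) \left(-16 + \left(M + M\right) \left(M - 12\right)\right) = 2 M \left(-16 + 2 M \left(-12 + M\right)\right)$)
$b^{2}{\left(f \right)} = \left(4 \cdot 6 \left(-8 + 6^{2} - 72\right)\right)^{2} = \left(4 \cdot 6 \left(-8 + 36 - 72\right)\right)^{2} = \left(4 \cdot 6 \left(-44\right)\right)^{2} = \left(-1056\right)^{2} = 1115136$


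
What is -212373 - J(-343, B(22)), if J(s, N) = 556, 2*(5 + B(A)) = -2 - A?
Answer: -212929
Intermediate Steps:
B(A) = -6 - A/2 (B(A) = -5 + (-2 - A)/2 = -5 + (-1 - A/2) = -6 - A/2)
-212373 - J(-343, B(22)) = -212373 - 1*556 = -212373 - 556 = -212929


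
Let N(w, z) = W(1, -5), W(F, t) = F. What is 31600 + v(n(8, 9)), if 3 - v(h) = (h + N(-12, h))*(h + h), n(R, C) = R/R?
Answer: 31599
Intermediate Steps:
N(w, z) = 1
n(R, C) = 1
v(h) = 3 - 2*h*(1 + h) (v(h) = 3 - (h + 1)*(h + h) = 3 - (1 + h)*2*h = 3 - 2*h*(1 + h))
31600 + v(n(8, 9)) = 31600 + (3 - 2*1 - 2*1²) = 31600 + (3 - 2 - 2*1) = 31600 + (3 - 2 - 2) = 31600 - 1 = 31599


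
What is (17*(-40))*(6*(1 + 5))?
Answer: -24480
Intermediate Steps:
(17*(-40))*(6*(1 + 5)) = -4080*6 = -680*36 = -24480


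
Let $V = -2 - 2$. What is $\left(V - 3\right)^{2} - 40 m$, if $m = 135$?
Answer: $-5351$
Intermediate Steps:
$V = -4$
$\left(V - 3\right)^{2} - 40 m = \left(-4 - 3\right)^{2} - 5400 = \left(-7\right)^{2} - 5400 = 49 - 5400 = -5351$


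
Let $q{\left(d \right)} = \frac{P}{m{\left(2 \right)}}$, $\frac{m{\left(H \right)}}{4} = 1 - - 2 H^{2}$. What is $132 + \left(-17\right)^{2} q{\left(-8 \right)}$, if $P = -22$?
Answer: $- \frac{803}{18} \approx -44.611$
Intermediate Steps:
$m{\left(H \right)} = 4 + 8 H^{2}$ ($m{\left(H \right)} = 4 \left(1 - - 2 H^{2}\right) = 4 \left(1 + 2 H^{2}\right) = 4 + 8 H^{2}$)
$q{\left(d \right)} = - \frac{11}{18}$ ($q{\left(d \right)} = - \frac{22}{4 + 8 \cdot 2^{2}} = - \frac{22}{4 + 8 \cdot 4} = - \frac{22}{4 + 32} = - \frac{22}{36} = \left(-22\right) \frac{1}{36} = - \frac{11}{18}$)
$132 + \left(-17\right)^{2} q{\left(-8 \right)} = 132 + \left(-17\right)^{2} \left(- \frac{11}{18}\right) = 132 + 289 \left(- \frac{11}{18}\right) = 132 - \frac{3179}{18} = - \frac{803}{18}$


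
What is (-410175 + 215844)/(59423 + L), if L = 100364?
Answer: -194331/159787 ≈ -1.2162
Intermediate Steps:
(-410175 + 215844)/(59423 + L) = (-410175 + 215844)/(59423 + 100364) = -194331/159787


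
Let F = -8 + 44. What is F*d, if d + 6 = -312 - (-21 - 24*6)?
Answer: -5508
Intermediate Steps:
F = 36
d = -153 (d = -6 + (-312 - (-21 - 24*6)) = -6 + (-312 - (-21 - 144)) = -6 + (-312 - 1*(-165)) = -6 + (-312 + 165) = -6 - 147 = -153)
F*d = 36*(-153) = -5508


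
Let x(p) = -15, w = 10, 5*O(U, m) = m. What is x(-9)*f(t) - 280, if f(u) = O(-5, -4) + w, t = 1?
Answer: -418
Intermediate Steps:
O(U, m) = m/5
f(u) = 46/5 (f(u) = (⅕)*(-4) + 10 = -⅘ + 10 = 46/5)
x(-9)*f(t) - 280 = -15*46/5 - 280 = -138 - 280 = -418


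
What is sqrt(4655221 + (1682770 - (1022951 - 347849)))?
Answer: sqrt(5662889) ≈ 2379.7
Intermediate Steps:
sqrt(4655221 + (1682770 - (1022951 - 347849))) = sqrt(4655221 + (1682770 - 1*675102)) = sqrt(4655221 + (1682770 - 675102)) = sqrt(4655221 + 1007668) = sqrt(5662889)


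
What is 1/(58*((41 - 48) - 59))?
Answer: -1/3828 ≈ -0.00026123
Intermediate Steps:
1/(58*((41 - 48) - 59)) = 1/(58*(-7 - 59)) = 1/(58*(-66)) = 1/(-3828) = -1/3828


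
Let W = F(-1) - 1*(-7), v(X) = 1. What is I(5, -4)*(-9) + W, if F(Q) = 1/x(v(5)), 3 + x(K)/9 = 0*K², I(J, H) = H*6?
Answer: 6020/27 ≈ 222.96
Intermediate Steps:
I(J, H) = 6*H
x(K) = -27 (x(K) = -27 + 9*(0*K²) = -27 + 9*0 = -27 + 0 = -27)
F(Q) = -1/27 (F(Q) = 1/(-27) = -1/27)
W = 188/27 (W = -1/27 - 1*(-7) = -1/27 + 7 = 188/27 ≈ 6.9630)
I(5, -4)*(-9) + W = (6*(-4))*(-9) + 188/27 = -24*(-9) + 188/27 = 216 + 188/27 = 6020/27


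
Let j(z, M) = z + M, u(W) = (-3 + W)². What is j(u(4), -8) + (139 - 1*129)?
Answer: 3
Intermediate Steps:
j(z, M) = M + z
j(u(4), -8) + (139 - 1*129) = (-8 + (-3 + 4)²) + (139 - 1*129) = (-8 + 1²) + (139 - 129) = (-8 + 1) + 10 = -7 + 10 = 3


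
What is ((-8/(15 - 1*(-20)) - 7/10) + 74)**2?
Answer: 1046529/196 ≈ 5339.4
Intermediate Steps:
((-8/(15 - 1*(-20)) - 7/10) + 74)**2 = ((-8/(15 + 20) - 7*1/10) + 74)**2 = ((-8/35 - 7/10) + 74)**2 = (-13/14 + 74)**2 = (1023/14)**2 = 1046529/196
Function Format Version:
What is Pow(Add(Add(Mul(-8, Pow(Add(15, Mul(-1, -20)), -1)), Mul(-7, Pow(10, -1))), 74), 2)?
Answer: Rational(1046529, 196) ≈ 5339.4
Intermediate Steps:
Pow(Add(Add(Mul(-8, Pow(Add(15, Mul(-1, -20)), -1)), Mul(-7, Pow(10, -1))), 74), 2) = Pow(Add(Add(Mul(-8, Pow(Add(15, 20), -1)), Mul(-7, Rational(1, 10))), 74), 2) = Pow(Add(Add(Mul(-8, Pow(35, -1)), Rational(-7, 10)), 74), 2) = Pow(Add(Add(Mul(-8, Rational(1, 35)), Rational(-7, 10)), 74), 2) = Pow(Add(Add(Rational(-8, 35), Rational(-7, 10)), 74), 2) = Pow(Add(Rational(-13, 14), 74), 2) = Pow(Rational(1023, 14), 2) = Rational(1046529, 196)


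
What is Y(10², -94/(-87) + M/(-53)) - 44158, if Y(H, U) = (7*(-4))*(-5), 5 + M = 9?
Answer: -44018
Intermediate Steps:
M = 4 (M = -5 + 9 = 4)
Y(H, U) = 140 (Y(H, U) = -28*(-5) = 140)
Y(10², -94/(-87) + M/(-53)) - 44158 = 140 - 44158 = -44018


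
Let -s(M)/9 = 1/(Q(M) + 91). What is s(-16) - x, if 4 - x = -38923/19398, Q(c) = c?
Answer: -2971069/484950 ≈ -6.1265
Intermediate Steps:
x = 116515/19398 (x = 4 - (-38923)/19398 = 4 - 1*(-38923/19398) = 4 + 38923/19398 = 116515/19398 ≈ 6.0065)
s(M) = -9/(91 + M) (s(M) = -9/(M + 91) = -9/(91 + M))
s(-16) - x = -9/(91 - 16) - 1*116515/19398 = -9/75 - 116515/19398 = -9*1/75 - 116515/19398 = -3/25 - 116515/19398 = -2971069/484950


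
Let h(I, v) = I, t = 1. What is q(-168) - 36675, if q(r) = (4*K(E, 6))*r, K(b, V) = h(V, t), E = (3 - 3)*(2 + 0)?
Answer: -40707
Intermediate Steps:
E = 0 (E = 0*2 = 0)
K(b, V) = V
q(r) = 24*r (q(r) = (4*6)*r = 24*r)
q(-168) - 36675 = 24*(-168) - 36675 = -4032 - 36675 = -40707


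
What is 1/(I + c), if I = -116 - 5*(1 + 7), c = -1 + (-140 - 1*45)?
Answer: -1/342 ≈ -0.0029240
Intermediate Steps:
c = -186 (c = -1 + (-140 - 45) = -1 - 185 = -186)
I = -156 (I = -116 - 5*8 = -116 - 1*40 = -116 - 40 = -156)
1/(I + c) = 1/(-156 - 186) = 1/(-342) = -1/342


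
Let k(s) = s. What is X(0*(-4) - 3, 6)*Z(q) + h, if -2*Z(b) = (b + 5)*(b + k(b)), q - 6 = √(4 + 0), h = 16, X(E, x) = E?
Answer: 328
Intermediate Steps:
q = 8 (q = 6 + √(4 + 0) = 6 + √4 = 6 + 2 = 8)
Z(b) = -b*(5 + b) (Z(b) = -(b + 5)*(b + b)/2 = -(5 + b)*2*b/2 = -b*(5 + b))
X(0*(-4) - 3, 6)*Z(q) + h = (0*(-4) - 3)*(8*(-5 - 1*8)) + 16 = (0 - 3)*(8*(-5 - 8)) + 16 = -24*(-13) + 16 = -3*(-104) + 16 = 312 + 16 = 328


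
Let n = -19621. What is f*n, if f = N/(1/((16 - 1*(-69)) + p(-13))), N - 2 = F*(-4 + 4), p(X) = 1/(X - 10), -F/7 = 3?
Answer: -76678868/23 ≈ -3.3339e+6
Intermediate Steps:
F = -21 (F = -7*3 = -21)
p(X) = 1/(-10 + X)
N = 2 (N = 2 - 21*(-4 + 4) = 2 - 21*0 = 2 + 0 = 2)
f = 3908/23 (f = 2/(1/((16 - 1*(-69)) + 1/(-10 - 13))) = 2/(1/((16 + 69) + 1/(-23))) = 2/(1/(85 - 1/23)) = 2/(1/(1954/23)) = 2/(23/1954) = 2*(1954/23) = 3908/23 ≈ 169.91)
f*n = (3908/23)*(-19621) = -76678868/23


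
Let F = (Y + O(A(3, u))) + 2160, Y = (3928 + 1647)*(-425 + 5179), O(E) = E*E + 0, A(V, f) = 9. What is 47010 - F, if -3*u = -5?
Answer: -26458781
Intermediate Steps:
u = 5/3 (u = -⅓*(-5) = 5/3 ≈ 1.6667)
O(E) = E² (O(E) = E² + 0 = E²)
Y = 26503550 (Y = 5575*4754 = 26503550)
F = 26505791 (F = (26503550 + 9²) + 2160 = (26503550 + 81) + 2160 = 26503631 + 2160 = 26505791)
47010 - F = 47010 - 1*26505791 = 47010 - 26505791 = -26458781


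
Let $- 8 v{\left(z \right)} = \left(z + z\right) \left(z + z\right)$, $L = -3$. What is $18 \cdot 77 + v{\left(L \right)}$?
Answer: $\frac{2763}{2} \approx 1381.5$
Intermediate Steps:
$v{\left(z \right)} = - \frac{z^{2}}{2}$ ($v{\left(z \right)} = - \frac{\left(z + z\right) \left(z + z\right)}{8} = - \frac{2 z 2 z}{8} = - \frac{4 z^{2}}{8} = - \frac{z^{2}}{2}$)
$18 \cdot 77 + v{\left(L \right)} = 18 \cdot 77 - \frac{\left(-3\right)^{2}}{2} = 1386 - \frac{9}{2} = \frac{2763}{2}$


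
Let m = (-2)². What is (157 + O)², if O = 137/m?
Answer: 585225/16 ≈ 36577.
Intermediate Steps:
m = 4
O = 137/4 ≈ 34.250
(157 + O)² = (157 + 137/4)² = (765/4)² = 585225/16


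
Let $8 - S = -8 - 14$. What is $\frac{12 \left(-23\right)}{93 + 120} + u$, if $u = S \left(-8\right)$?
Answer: $- \frac{17132}{71} \approx -241.3$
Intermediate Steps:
$S = 30$ ($S = 8 - \left(-8 - 14\right) = 8 - -22 = 8 + 22 = 30$)
$u = -240$ ($u = 30 \left(-8\right) = -240$)
$\frac{12 \left(-23\right)}{93 + 120} + u = \frac{12 \left(-23\right)}{93 + 120} - 240 = - \frac{276}{213} - 240 = \left(-276\right) \frac{1}{213} - 240 = - \frac{92}{71} - 240 = - \frac{17132}{71}$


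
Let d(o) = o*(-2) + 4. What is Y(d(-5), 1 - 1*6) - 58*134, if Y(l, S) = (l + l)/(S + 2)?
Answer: -23344/3 ≈ -7781.3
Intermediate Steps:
d(o) = 4 - 2*o (d(o) = -2*o + 4 = 4 - 2*o)
Y(l, S) = 2*l/(2 + S) (Y(l, S) = (2*l)/(2 + S) = 2*l/(2 + S))
Y(d(-5), 1 - 1*6) - 58*134 = 2*(4 - 2*(-5))/(2 + (1 - 1*6)) - 58*134 = 2*(4 + 10)/(2 + (1 - 6)) - 7772 = 2*14/(2 - 5) - 7772 = 2*14/(-3) - 7772 = 2*14*(-1/3) - 7772 = -28/3 - 7772 = -23344/3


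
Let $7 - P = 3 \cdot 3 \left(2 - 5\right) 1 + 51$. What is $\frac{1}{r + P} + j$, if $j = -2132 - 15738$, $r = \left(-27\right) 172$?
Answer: $- \frac{83292071}{4661} \approx -17870.0$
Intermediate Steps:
$r = -4644$
$P = -17$ ($P = 7 - \left(3 \cdot 3 \left(2 - 5\right) 1 + 51\right) = 7 - \left(9 \left(\left(-3\right) 1\right) + 51\right) = 7 - \left(9 \left(-3\right) + 51\right) = 7 - \left(-27 + 51\right) = 7 - 24 = -17$)
$j = -17870$
$\frac{1}{r + P} + j = \frac{1}{-4644 - 17} - 17870 = \frac{1}{-4661} - 17870 = - \frac{1}{4661} - 17870 = - \frac{83292071}{4661}$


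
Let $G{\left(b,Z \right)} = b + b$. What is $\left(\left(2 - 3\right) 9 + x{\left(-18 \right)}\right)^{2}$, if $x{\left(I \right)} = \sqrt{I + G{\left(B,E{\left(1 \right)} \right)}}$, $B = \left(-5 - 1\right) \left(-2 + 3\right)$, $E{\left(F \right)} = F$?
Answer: $\left(-9 + i \sqrt{30}\right)^{2} \approx 51.0 - 98.59 i$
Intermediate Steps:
$B = -6$ ($B = \left(-6\right) 1 = -6$)
$G{\left(b,Z \right)} = 2 b$
$x{\left(I \right)} = \sqrt{-12 + I}$ ($x{\left(I \right)} = \sqrt{I + 2 \left(-6\right)} = \sqrt{I - 12} = \sqrt{-12 + I}$)
$\left(\left(2 - 3\right) 9 + x{\left(-18 \right)}\right)^{2} = \left(\left(2 - 3\right) 9 + \sqrt{-12 - 18}\right)^{2} = \left(\left(-1\right) 9 + \sqrt{-30}\right)^{2} = \left(-9 + i \sqrt{30}\right)^{2}$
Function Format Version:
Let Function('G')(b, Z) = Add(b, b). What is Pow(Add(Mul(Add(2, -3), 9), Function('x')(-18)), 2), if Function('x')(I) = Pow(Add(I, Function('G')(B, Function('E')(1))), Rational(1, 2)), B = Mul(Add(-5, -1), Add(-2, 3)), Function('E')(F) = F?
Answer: Pow(Add(-9, Mul(I, Pow(30, Rational(1, 2)))), 2) ≈ Add(51.000, Mul(-98.590, I))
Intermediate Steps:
B = -6 (B = Mul(-6, 1) = -6)
Function('G')(b, Z) = Mul(2, b)
Function('x')(I) = Pow(Add(-12, I), Rational(1, 2)) (Function('x')(I) = Pow(Add(I, Mul(2, -6)), Rational(1, 2)) = Pow(Add(I, -12), Rational(1, 2)) = Pow(Add(-12, I), Rational(1, 2)))
Pow(Add(Mul(Add(2, -3), 9), Function('x')(-18)), 2) = Pow(Add(Mul(Add(2, -3), 9), Pow(Add(-12, -18), Rational(1, 2))), 2) = Pow(Add(Mul(-1, 9), Pow(-30, Rational(1, 2))), 2) = Pow(Add(-9, Mul(I, Pow(30, Rational(1, 2)))), 2)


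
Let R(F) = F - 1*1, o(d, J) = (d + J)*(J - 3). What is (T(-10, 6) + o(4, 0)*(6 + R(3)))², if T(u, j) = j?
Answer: 8100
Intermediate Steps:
o(d, J) = (-3 + J)*(J + d) (o(d, J) = (J + d)*(-3 + J) = (-3 + J)*(J + d))
R(F) = -1 + F (R(F) = F - 1 = -1 + F)
(T(-10, 6) + o(4, 0)*(6 + R(3)))² = (6 + (0² - 3*0 - 3*4 + 0*4)*(6 + (-1 + 3)))² = (6 + (0 + 0 - 12 + 0)*(6 + 2))² = (6 - 12*8)² = (6 - 96)² = (-90)² = 8100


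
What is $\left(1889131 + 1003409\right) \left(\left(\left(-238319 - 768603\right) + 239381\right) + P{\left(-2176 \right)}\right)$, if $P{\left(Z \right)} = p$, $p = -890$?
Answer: $-2222717404740$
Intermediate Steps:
$P{\left(Z \right)} = -890$
$\left(1889131 + 1003409\right) \left(\left(\left(-238319 - 768603\right) + 239381\right) + P{\left(-2176 \right)}\right) = \left(1889131 + 1003409\right) \left(\left(\left(-238319 - 768603\right) + 239381\right) - 890\right) = 2892540 \left(\left(-1006922 + 239381\right) - 890\right) = 2892540 \left(-767541 - 890\right) = 2892540 \left(-768431\right) = -2222717404740$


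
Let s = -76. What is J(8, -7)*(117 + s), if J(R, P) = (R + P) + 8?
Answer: 369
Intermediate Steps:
J(R, P) = 8 + P + R (J(R, P) = (P + R) + 8 = 8 + P + R)
J(8, -7)*(117 + s) = (8 - 7 + 8)*(117 - 76) = 9*41 = 369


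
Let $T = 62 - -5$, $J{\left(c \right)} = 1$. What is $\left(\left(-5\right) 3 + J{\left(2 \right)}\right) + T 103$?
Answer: $6887$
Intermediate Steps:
$T = 67$ ($T = 62 + 5 = 67$)
$\left(\left(-5\right) 3 + J{\left(2 \right)}\right) + T 103 = \left(\left(-5\right) 3 + 1\right) + 67 \cdot 103 = \left(-15 + 1\right) + 6901 = -14 + 6901 = 6887$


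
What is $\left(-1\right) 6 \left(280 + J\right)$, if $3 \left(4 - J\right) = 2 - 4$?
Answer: $-1708$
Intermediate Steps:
$J = \frac{14}{3}$ ($J = 4 - \frac{2 - 4}{3} = 4 - - \frac{2}{3} = 4 + \frac{2}{3} = \frac{14}{3} \approx 4.6667$)
$\left(-1\right) 6 \left(280 + J\right) = \left(-1\right) 6 \left(280 + \frac{14}{3}\right) = \left(-6\right) \frac{854}{3} = -1708$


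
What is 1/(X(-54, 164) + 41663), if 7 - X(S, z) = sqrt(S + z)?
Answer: 4167/173638879 + sqrt(110)/1736388790 ≈ 2.4004e-5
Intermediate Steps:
X(S, z) = 7 - sqrt(S + z)
1/(X(-54, 164) + 41663) = 1/((7 - sqrt(-54 + 164)) + 41663) = 1/((7 - sqrt(110)) + 41663) = 1/(41670 - sqrt(110))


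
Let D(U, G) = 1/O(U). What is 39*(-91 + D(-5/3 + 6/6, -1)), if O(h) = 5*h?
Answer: -35607/10 ≈ -3560.7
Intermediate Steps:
D(U, G) = 1/(5*U)
39*(-91 + D(-5/3 + 6/6, -1)) = 39*(-91 + 1/(5*(-5/3 + 6/6))) = 39*(-91 + 1/(5*(-5*⅓ + 6*(⅙)))) = 39*(-91 + 1/(5*(-5/3 + 1))) = 39*(-91 + 1/(5*(-⅔))) = 39*(-91 + (⅕)*(-3/2)) = 39*(-91 - 3/10) = 39*(-913/10) = -35607/10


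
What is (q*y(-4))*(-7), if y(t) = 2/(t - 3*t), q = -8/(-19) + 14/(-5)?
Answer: 791/190 ≈ 4.1632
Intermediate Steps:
q = -226/95 (q = -8*(-1/19) + 14*(-⅕) = 8/19 - 14/5 = -226/95 ≈ -2.3789)
y(t) = -1/t (y(t) = 2/((-2*t)) = 2*(-1/(2*t)) = -1/t)
(q*y(-4))*(-7) = -(-226)/(95*(-4))*(-7) = -(-226)*(-1)/(95*4)*(-7) = -226/95*¼*(-7) = -113/190*(-7) = 791/190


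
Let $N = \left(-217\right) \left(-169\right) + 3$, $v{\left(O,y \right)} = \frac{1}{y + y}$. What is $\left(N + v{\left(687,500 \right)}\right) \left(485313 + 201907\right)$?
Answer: $\frac{1260224070361}{50} \approx 2.5204 \cdot 10^{10}$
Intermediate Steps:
$v{\left(O,y \right)} = \frac{1}{2 y}$
$N = 36676$ ($N = 36673 + 3 = 36676$)
$\left(N + v{\left(687,500 \right)}\right) \left(485313 + 201907\right) = \left(36676 + \frac{1}{2 \cdot 500}\right) \left(485313 + 201907\right) = \left(36676 + \frac{1}{2} \cdot \frac{1}{500}\right) 687220 = \left(36676 + \frac{1}{1000}\right) 687220 = \frac{36676001}{1000} \cdot 687220 = \frac{1260224070361}{50}$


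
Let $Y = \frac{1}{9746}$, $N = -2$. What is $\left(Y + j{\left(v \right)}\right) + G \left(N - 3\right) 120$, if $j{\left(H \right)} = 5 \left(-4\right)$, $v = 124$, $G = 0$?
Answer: $- \frac{194919}{9746} \approx -20.0$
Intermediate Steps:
$Y = \frac{1}{9746} \approx 0.00010261$
$j{\left(H \right)} = -20$
$\left(Y + j{\left(v \right)}\right) + G \left(N - 3\right) 120 = \left(\frac{1}{9746} - 20\right) + 0 \left(-2 - 3\right) 120 = - \frac{194919}{9746} + 0 \left(-5\right) 120 = - \frac{194919}{9746} + 0 \cdot 120 = - \frac{194919}{9746} + 0 = - \frac{194919}{9746}$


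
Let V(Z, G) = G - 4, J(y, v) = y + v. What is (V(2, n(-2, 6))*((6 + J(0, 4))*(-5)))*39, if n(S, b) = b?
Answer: -3900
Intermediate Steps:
J(y, v) = v + y
V(Z, G) = -4 + G
(V(2, n(-2, 6))*((6 + J(0, 4))*(-5)))*39 = ((-4 + 6)*((6 + (4 + 0))*(-5)))*39 = (2*((6 + 4)*(-5)))*39 = (2*(10*(-5)))*39 = (2*(-50))*39 = -100*39 = -3900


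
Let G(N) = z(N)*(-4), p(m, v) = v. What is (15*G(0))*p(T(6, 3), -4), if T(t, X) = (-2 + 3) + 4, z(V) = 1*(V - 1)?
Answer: -240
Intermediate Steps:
z(V) = -1 + V (z(V) = 1*(-1 + V) = -1 + V)
T(t, X) = 5 (T(t, X) = 1 + 4 = 5)
G(N) = 4 - 4*N (G(N) = (-1 + N)*(-4) = 4 - 4*N)
(15*G(0))*p(T(6, 3), -4) = (15*(4 - 4*0))*(-4) = (15*(4 + 0))*(-4) = (15*4)*(-4) = 60*(-4) = -240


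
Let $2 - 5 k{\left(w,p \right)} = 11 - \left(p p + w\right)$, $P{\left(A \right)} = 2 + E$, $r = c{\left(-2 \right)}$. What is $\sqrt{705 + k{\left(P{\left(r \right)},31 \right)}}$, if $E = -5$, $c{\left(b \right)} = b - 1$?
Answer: $\frac{\sqrt{22370}}{5} \approx 29.913$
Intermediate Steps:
$c{\left(b \right)} = -1 + b$ ($c{\left(b \right)} = b - 1 = -1 + b$)
$r = -3$ ($r = -1 - 2 = -3$)
$P{\left(A \right)} = -3$ ($P{\left(A \right)} = 2 - 5 = -3$)
$k{\left(w,p \right)} = - \frac{9}{5} + \frac{w}{5} + \frac{p^{2}}{5}$ ($k{\left(w,p \right)} = \frac{2}{5} - \frac{11 - \left(p p + w\right)}{5} = \frac{2}{5} - \frac{11 - \left(p^{2} + w\right)}{5} = \frac{2}{5} - \frac{11 - \left(w + p^{2}\right)}{5} = \frac{2}{5} - \frac{11 - w - p^{2}}{5} = \frac{2}{5} + \left(- \frac{11}{5} + \frac{w}{5} + \frac{p^{2}}{5}\right) = - \frac{9}{5} + \frac{w}{5} + \frac{p^{2}}{5}$)
$\sqrt{705 + k{\left(P{\left(r \right)},31 \right)}} = \sqrt{705 + \left(- \frac{9}{5} + \frac{1}{5} \left(-3\right) + \frac{31^{2}}{5}\right)} = \sqrt{705 - - \frac{949}{5}} = \sqrt{705 + \frac{949}{5}} = \sqrt{\frac{4474}{5}} = \frac{\sqrt{22370}}{5}$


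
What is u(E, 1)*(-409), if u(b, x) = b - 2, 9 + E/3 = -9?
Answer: 22904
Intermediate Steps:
E = -54 (E = -27 + 3*(-9) = -27 - 27 = -54)
u(b, x) = -2 + b
u(E, 1)*(-409) = (-2 - 54)*(-409) = -56*(-409) = 22904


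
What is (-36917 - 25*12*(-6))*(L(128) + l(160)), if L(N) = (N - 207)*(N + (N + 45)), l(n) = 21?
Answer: 834309686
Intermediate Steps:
L(N) = (-207 + N)*(45 + 2*N) (L(N) = (-207 + N)*(N + (45 + N)) = (-207 + N)*(45 + 2*N))
(-36917 - 25*12*(-6))*(L(128) + l(160)) = (-36917 - 25*12*(-6))*((-9315 - 369*128 + 2*128²) + 21) = (-36917 - 300*(-6))*((-9315 - 47232 + 2*16384) + 21) = (-36917 + 1800)*((-9315 - 47232 + 32768) + 21) = -35117*(-23779 + 21) = -35117*(-23758) = 834309686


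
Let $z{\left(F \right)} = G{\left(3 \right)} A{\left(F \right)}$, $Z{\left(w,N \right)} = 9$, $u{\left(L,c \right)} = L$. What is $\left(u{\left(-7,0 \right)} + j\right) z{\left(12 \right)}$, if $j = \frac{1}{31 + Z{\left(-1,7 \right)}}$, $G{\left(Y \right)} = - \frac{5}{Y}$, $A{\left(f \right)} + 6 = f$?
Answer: $\frac{279}{4} \approx 69.75$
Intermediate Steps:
$A{\left(f \right)} = -6 + f$
$z{\left(F \right)} = 10 - \frac{5 F}{3}$ ($z{\left(F \right)} = - \frac{5}{3} \left(-6 + F\right) = \left(-5\right) \frac{1}{3} \left(-6 + F\right) = - \frac{5 \left(-6 + F\right)}{3} = 10 - \frac{5 F}{3}$)
$j = \frac{1}{40}$ ($j = \frac{1}{31 + 9} = \frac{1}{40} \approx 0.025$)
$\left(u{\left(-7,0 \right)} + j\right) z{\left(12 \right)} = \left(-7 + \frac{1}{40}\right) \left(10 - 20\right) = - \frac{279 \left(10 - 20\right)}{40} = \left(- \frac{279}{40}\right) \left(-10\right) = \frac{279}{4}$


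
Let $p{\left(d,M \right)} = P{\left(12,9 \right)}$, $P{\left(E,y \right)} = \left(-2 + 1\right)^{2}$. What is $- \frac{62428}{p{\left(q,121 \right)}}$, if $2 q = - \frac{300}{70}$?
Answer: $-62428$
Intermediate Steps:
$q = - \frac{15}{7}$ ($q = \frac{\left(-300\right) \frac{1}{70}}{2} = \frac{1}{2} \left(- \frac{30}{7}\right) = - \frac{15}{7} \approx -2.1429$)
$P{\left(E,y \right)} = 1$ ($P{\left(E,y \right)} = \left(-1\right)^{2} = 1$)
$p{\left(d,M \right)} = 1$
$- \frac{62428}{p{\left(q,121 \right)}} = - \frac{62428}{1} = \left(-62428\right) 1 = -62428$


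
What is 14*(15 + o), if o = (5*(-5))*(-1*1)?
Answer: 560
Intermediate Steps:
o = 25 (o = -25*(-1) = 25)
14*(15 + o) = 14*(15 + 25) = 14*40 = 560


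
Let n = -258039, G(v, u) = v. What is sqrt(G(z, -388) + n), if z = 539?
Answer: 50*I*sqrt(103) ≈ 507.44*I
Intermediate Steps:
sqrt(G(z, -388) + n) = sqrt(539 - 258039) = sqrt(-257500) = 50*I*sqrt(103)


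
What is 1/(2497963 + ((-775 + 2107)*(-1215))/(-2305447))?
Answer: 2305447/5758922922841 ≈ 4.0033e-7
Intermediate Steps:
1/(2497963 + ((-775 + 2107)*(-1215))/(-2305447)) = 1/(2497963 + (1332*(-1215))*(-1/2305447)) = 1/(2497963 - 1618380*(-1/2305447)) = 1/(2497963 + 1618380/2305447) = 1/(5758922922841/2305447) = 2305447/5758922922841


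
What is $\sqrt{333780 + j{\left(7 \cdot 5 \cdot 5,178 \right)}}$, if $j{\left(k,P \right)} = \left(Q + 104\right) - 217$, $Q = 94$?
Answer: $\sqrt{333761} \approx 577.72$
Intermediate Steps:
$j{\left(k,P \right)} = -19$ ($j{\left(k,P \right)} = \left(94 + 104\right) - 217 = 198 - 217 = -19$)
$\sqrt{333780 + j{\left(7 \cdot 5 \cdot 5,178 \right)}} = \sqrt{333780 - 19} = \sqrt{333761}$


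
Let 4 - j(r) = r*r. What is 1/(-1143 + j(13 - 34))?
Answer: -1/1580 ≈ -0.00063291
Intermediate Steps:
j(r) = 4 - r² (j(r) = 4 - r*r = 4 - r²)
1/(-1143 + j(13 - 34)) = 1/(-1143 + (4 - (13 - 34)²)) = 1/(-1143 + (4 - 1*(-21)²)) = 1/(-1143 + (4 - 1*441)) = 1/(-1143 + (4 - 441)) = 1/(-1143 - 437) = 1/(-1580) = -1/1580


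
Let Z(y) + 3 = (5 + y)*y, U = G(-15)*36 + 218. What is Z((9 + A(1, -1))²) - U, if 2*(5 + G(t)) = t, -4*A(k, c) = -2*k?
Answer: 141205/16 ≈ 8825.3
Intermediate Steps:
A(k, c) = k/2 (A(k, c) = -(-1)*k/2 = k/2)
G(t) = -5 + t/2
U = -232 (U = (-5 + (½)*(-15))*36 + 218 = (-5 - 15/2)*36 + 218 = -25/2*36 + 218 = -450 + 218 = -232)
Z(y) = -3 + y*(5 + y) (Z(y) = -3 + (5 + y)*y = -3 + y*(5 + y))
Z((9 + A(1, -1))²) - U = (-3 + ((9 + (½)*1)²)² + 5*(9 + (½)*1)²) - 1*(-232) = (-3 + ((9 + ½)²)² + 5*(9 + ½)²) + 232 = (-3 + ((19/2)²)² + 5*(19/2)²) + 232 = (-3 + (361/4)² + 5*(361/4)) + 232 = (-3 + 130321/16 + 1805/4) + 232 = 137493/16 + 232 = 141205/16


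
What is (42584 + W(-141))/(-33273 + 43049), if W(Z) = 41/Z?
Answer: 6004303/1378416 ≈ 4.3559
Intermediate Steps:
(42584 + W(-141))/(-33273 + 43049) = (42584 + 41/(-141))/(-33273 + 43049) = (42584 + 41*(-1/141))/9776 = (42584 - 41/141)*(1/9776) = (6004303/141)*(1/9776) = 6004303/1378416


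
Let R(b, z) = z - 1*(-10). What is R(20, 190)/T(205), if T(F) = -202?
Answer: -100/101 ≈ -0.99010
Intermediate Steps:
R(b, z) = 10 + z (R(b, z) = z + 10 = 10 + z)
R(20, 190)/T(205) = (10 + 190)/(-202) = 200*(-1/202) = -100/101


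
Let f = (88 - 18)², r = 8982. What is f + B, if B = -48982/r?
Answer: 21981409/4491 ≈ 4894.5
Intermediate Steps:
f = 4900 (f = 70² = 4900)
B = -24491/4491 (B = -48982/8982 = -48982*1/8982 = -24491/4491 ≈ -5.4534)
f + B = 4900 - 24491/4491 = 21981409/4491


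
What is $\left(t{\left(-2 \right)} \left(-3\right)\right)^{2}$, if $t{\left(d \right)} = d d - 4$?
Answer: $0$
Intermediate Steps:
$t{\left(d \right)} = -4 + d^{2}$ ($t{\left(d \right)} = d^{2} - 4 = -4 + d^{2}$)
$\left(t{\left(-2 \right)} \left(-3\right)\right)^{2} = \left(\left(-4 + \left(-2\right)^{2}\right) \left(-3\right)\right)^{2} = \left(\left(-4 + 4\right) \left(-3\right)\right)^{2} = \left(0 \left(-3\right)\right)^{2} = 0^{2} = 0$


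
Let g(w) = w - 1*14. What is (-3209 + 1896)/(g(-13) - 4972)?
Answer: 1313/4999 ≈ 0.26265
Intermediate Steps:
g(w) = -14 + w (g(w) = w - 14 = -14 + w)
(-3209 + 1896)/(g(-13) - 4972) = (-3209 + 1896)/((-14 - 13) - 4972) = -1313/(-27 - 4972) = -1313/(-4999) = -1313*(-1/4999) = 1313/4999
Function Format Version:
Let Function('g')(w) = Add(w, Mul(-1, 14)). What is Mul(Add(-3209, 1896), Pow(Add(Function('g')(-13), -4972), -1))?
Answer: Rational(1313, 4999) ≈ 0.26265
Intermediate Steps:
Function('g')(w) = Add(-14, w) (Function('g')(w) = Add(w, -14) = Add(-14, w))
Mul(Add(-3209, 1896), Pow(Add(Function('g')(-13), -4972), -1)) = Mul(Add(-3209, 1896), Pow(Add(Add(-14, -13), -4972), -1)) = Mul(-1313, Pow(Add(-27, -4972), -1)) = Mul(-1313, Pow(-4999, -1)) = Mul(-1313, Rational(-1, 4999)) = Rational(1313, 4999)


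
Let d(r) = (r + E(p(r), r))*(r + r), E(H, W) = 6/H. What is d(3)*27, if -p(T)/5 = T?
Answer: 2106/5 ≈ 421.20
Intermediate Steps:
p(T) = -5*T
d(r) = 2*r*(r - 6/(5*r)) (d(r) = (r + 6/((-5*r)))*(r + r) = (r + 6*(-1/(5*r)))*(2*r) = (r - 6/(5*r))*(2*r) = 2*r*(r - 6/(5*r)))
d(3)*27 = (-12/5 + 2*3**2)*27 = (-12/5 + 2*9)*27 = (-12/5 + 18)*27 = (78/5)*27 = 2106/5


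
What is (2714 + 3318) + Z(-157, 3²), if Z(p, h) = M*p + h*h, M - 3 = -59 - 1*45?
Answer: 21970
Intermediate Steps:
M = -101 (M = 3 + (-59 - 1*45) = 3 + (-59 - 45) = 3 - 104 = -101)
Z(p, h) = h² - 101*p (Z(p, h) = -101*p + h*h = -101*p + h² = h² - 101*p)
(2714 + 3318) + Z(-157, 3²) = (2714 + 3318) + ((3²)² - 101*(-157)) = 6032 + (9² + 15857) = 6032 + (81 + 15857) = 6032 + 15938 = 21970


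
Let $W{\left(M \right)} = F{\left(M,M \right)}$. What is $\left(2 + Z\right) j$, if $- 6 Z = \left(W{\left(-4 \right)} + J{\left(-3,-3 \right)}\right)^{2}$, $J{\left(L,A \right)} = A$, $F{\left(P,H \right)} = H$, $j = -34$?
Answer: $\frac{629}{3} \approx 209.67$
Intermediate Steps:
$W{\left(M \right)} = M$
$Z = - \frac{49}{6}$ ($Z = - \frac{\left(-4 - 3\right)^{2}}{6} = - \frac{\left(-7\right)^{2}}{6} = \left(- \frac{1}{6}\right) 49 = - \frac{49}{6} \approx -8.1667$)
$\left(2 + Z\right) j = \left(2 - \frac{49}{6}\right) \left(-34\right) = \left(- \frac{37}{6}\right) \left(-34\right) = \frac{629}{3}$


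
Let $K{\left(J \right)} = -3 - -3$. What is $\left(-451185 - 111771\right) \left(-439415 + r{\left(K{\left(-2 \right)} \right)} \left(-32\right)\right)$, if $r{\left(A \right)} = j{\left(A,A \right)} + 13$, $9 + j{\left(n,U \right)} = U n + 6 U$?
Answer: $247443369108$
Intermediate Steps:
$j{\left(n,U \right)} = -9 + 6 U + U n$ ($j{\left(n,U \right)} = -9 + \left(U n + 6 U\right) = -9 + \left(6 U + U n\right) = -9 + 6 U + U n$)
$K{\left(J \right)} = 0$ ($K{\left(J \right)} = -3 + 3 = 0$)
$r{\left(A \right)} = 4 + A^{2} + 6 A$ ($r{\left(A \right)} = \left(-9 + 6 A + A A\right) + 13 = \left(-9 + 6 A + A^{2}\right) + 13 = \left(-9 + A^{2} + 6 A\right) + 13 = 4 + A^{2} + 6 A$)
$\left(-451185 - 111771\right) \left(-439415 + r{\left(K{\left(-2 \right)} \right)} \left(-32\right)\right) = \left(-451185 - 111771\right) \left(-439415 + \left(4 + 0^{2} + 6 \cdot 0\right) \left(-32\right)\right) = - 562956 \left(-439415 + \left(4 + 0 + 0\right) \left(-32\right)\right) = - 562956 \left(-439415 + 4 \left(-32\right)\right) = - 562956 \left(-439415 - 128\right) = \left(-562956\right) \left(-439543\right) = 247443369108$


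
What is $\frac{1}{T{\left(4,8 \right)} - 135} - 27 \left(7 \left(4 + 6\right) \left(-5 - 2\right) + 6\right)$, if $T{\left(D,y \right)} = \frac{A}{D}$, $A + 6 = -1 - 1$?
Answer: $\frac{1790315}{137} \approx 13068.0$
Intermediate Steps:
$A = -8$ ($A = -6 - 2 = -8$)
$T{\left(D,y \right)} = - \frac{8}{D}$
$\frac{1}{T{\left(4,8 \right)} - 135} - 27 \left(7 \left(4 + 6\right) \left(-5 - 2\right) + 6\right) = \frac{1}{- \frac{8}{4} - 135} - 27 \left(7 \left(4 + 6\right) \left(-5 - 2\right) + 6\right) = \frac{1}{\left(-8\right) \frac{1}{4} - 135} - 27 \left(7 \cdot 10 \left(-7\right) + 6\right) = \frac{1}{-2 - 135} - 27 \left(7 \left(-70\right) + 6\right) = \frac{1}{-137} - 27 \left(-490 + 6\right) = - \frac{1}{137} - -13068 = - \frac{1}{137} + 13068 = \frac{1790315}{137}$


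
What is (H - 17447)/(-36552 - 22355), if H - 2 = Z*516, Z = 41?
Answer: -3711/58907 ≈ -0.062998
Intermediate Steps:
H = 21158 (H = 2 + 41*516 = 2 + 21156 = 21158)
(H - 17447)/(-36552 - 22355) = (21158 - 17447)/(-36552 - 22355) = 3711/(-58907) = 3711*(-1/58907) = -3711/58907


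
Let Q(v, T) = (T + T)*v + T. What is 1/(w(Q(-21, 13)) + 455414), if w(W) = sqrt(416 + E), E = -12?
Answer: 227707/103700955496 - sqrt(101)/103700955496 ≈ 2.1957e-6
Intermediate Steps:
Q(v, T) = T + 2*T*v (Q(v, T) = (2*T)*v + T = 2*T*v + T = T + 2*T*v)
w(W) = 2*sqrt(101) (w(W) = sqrt(416 - 12) = sqrt(404) = 2*sqrt(101))
1/(w(Q(-21, 13)) + 455414) = 1/(2*sqrt(101) + 455414) = 1/(455414 + 2*sqrt(101))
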